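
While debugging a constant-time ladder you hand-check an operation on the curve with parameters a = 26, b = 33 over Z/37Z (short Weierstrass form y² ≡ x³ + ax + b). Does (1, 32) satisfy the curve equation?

y² = 32² ≡ 25; x³ + 26x + 33 = 60 ≡ 23 (mod 37). 25 ≠ 23.

no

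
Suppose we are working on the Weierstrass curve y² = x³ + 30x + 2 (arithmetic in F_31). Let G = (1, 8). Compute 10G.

(4, 0)

Repeated addition: build up to 10G.
2G: tangent at (1, 8): λ = (3·1² + 30)/(2·8) ≡ 2/16. 16⁻¹ ≡ 2 (mod 31), so λ ≡ 2·2 ≡ 4.
  x = λ² - 1 - 1 = 16 - 2 ≡ 14; y = λ·(1 - 14) - 8 ≡ 2. → (14, 2)
3G: (14, 2) + (1, 8). λ = (8 - 2)/(1 - 14) ≡ 6/18 mod 31. 18⁻¹ ≡ 19 (mod 31), so λ ≡ 21.
  x = λ² - 14 - 1 = 441 - 15 ≡ 23; y = λ·(14 - 23) - 2 ≡ 26. → (23, 26)
4G: (23, 26) + (1, 8). λ = (8 - 26)/(1 - 23) ≡ 13/9 mod 31. 9⁻¹ ≡ 7 (mod 31), so λ ≡ 29.
  x = λ² - 23 - 1 = 841 - 24 ≡ 11; y = λ·(23 - 11) - 26 ≡ 12. → (11, 12)
5G: (11, 12) + (1, 8). λ = (8 - 12)/(1 - 11) ≡ 27/21 mod 31. 21⁻¹ ≡ 3 (mod 31), so λ ≡ 19.
  x = λ² - 11 - 1 = 361 - 12 ≡ 8; y = λ·(11 - 8) - 12 ≡ 14. → (8, 14)
6G: (8, 14) + (1, 8). λ = (8 - 14)/(1 - 8) ≡ 25/24 mod 31. 24⁻¹ ≡ 22 (mod 31) since 24·22 = 528 ≡ 1, so λ ≡ 23.
  x = λ² - 8 - 1 = 529 - 9 ≡ 24; y = λ·(8 - 24) - 14 ≡ 21. → (24, 21)
7G: (24, 21) + (1, 8). λ = (8 - 21)/(1 - 24) ≡ 18/8 mod 31. 8⁻¹ ≡ 4 (mod 31), so λ ≡ 10.
  x = λ² - 24 - 1 = 100 - 25 ≡ 13; y = λ·(24 - 13) - 21 ≡ 27. → (13, 27)
8G: (13, 27) + (1, 8). λ = (8 - 27)/(1 - 13) ≡ 12/19 mod 31. 19⁻¹ ≡ 18 (mod 31), so λ ≡ 30.
  x = λ² - 13 - 1 = 900 - 14 ≡ 18; y = λ·(13 - 18) - 27 ≡ 9. → (18, 9)
9G: (18, 9) + (1, 8). λ = (8 - 9)/(1 - 18) ≡ 30/14 mod 31. 14⁻¹ ≡ 20 (mod 31) since 14·20 = 280 ≡ 1, so λ ≡ 11.
  x = λ² - 18 - 1 = 121 - 19 ≡ 9; y = λ·(18 - 9) - 9 ≡ 28. → (9, 28)
10G: (9, 28) + (1, 8). λ = (8 - 28)/(1 - 9) ≡ 11/23 mod 31. 23⁻¹ ≡ 27 (mod 31) since 23·27 = 621 ≡ 1, so λ ≡ 18.
  x = λ² - 9 - 1 = 324 - 10 ≡ 4; y = λ·(9 - 4) - 28 ≡ 0. → (4, 0)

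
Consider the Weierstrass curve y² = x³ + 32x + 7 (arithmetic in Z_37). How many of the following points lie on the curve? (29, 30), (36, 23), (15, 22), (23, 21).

2

(29, 30): 30² ≡ 12, rhs ≡ 16 → off.
(36, 23): 23² ≡ 11, rhs ≡ 11 → on.
(15, 22): 22² ≡ 3, rhs ≡ 14 → off.
(23, 21): 21² ≡ 34, rhs ≡ 34 → on.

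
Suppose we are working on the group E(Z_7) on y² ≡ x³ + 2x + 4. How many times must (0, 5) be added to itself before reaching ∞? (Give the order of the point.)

10

2P: tangent at (0, 5): λ = (3·0² + 2)/(2·5) ≡ 2/3. 3⁻¹ ≡ 5 (mod 7), so λ ≡ 2·5 ≡ 3.
  x = λ² - 0 - 0 = 9 - 0 ≡ 2; y = λ·(0 - 2) - 5 ≡ 3. → (2, 3)
3P: (2, 3) + (0, 5). λ = (5 - 3)/(0 - 2) ≡ 2/5 mod 7. 5⁻¹ ≡ 3 (mod 7), so λ ≡ 6.
  x = λ² - 2 - 0 = 36 - 2 ≡ 6; y = λ·(2 - 6) - 3 ≡ 1. → (6, 1)
4P: (6, 1) + (0, 5). λ = (5 - 1)/(0 - 6) ≡ 4/1 mod 7. 1⁻¹ ≡ 1 (mod 7), so λ ≡ 4.
  x = λ² - 6 - 0 = 16 - 6 ≡ 3; y = λ·(6 - 3) - 1 ≡ 4. → (3, 4)
5P: (3, 4) + (0, 5). λ = (5 - 4)/(0 - 3) ≡ 1/4 mod 7. 4⁻¹ ≡ 2 (mod 7), so λ ≡ 2.
  x = λ² - 3 - 0 = 4 - 3 ≡ 1; y = λ·(3 - 1) - 4 ≡ 0. → (1, 0)
6P: (1, 0) + (0, 5). λ = (5 - 0)/(0 - 1) ≡ 5/6 mod 7. 6⁻¹ ≡ 6 (mod 7), so λ ≡ 2.
  x = λ² - 1 - 0 = 4 - 1 ≡ 3; y = λ·(1 - 3) - 0 ≡ 3. → (3, 3)
7P: (3, 3) + (0, 5). λ = (5 - 3)/(0 - 3) ≡ 2/4 mod 7. 4⁻¹ ≡ 2 (mod 7), so λ ≡ 4.
  x = λ² - 3 - 0 = 16 - 3 ≡ 6; y = λ·(3 - 6) - 3 ≡ 6. → (6, 6)
8P: (6, 6) + (0, 5). λ = (5 - 6)/(0 - 6) ≡ 6/1 mod 7. 1⁻¹ ≡ 1 (mod 7), so λ ≡ 6.
  x = λ² - 6 - 0 = 36 - 6 ≡ 2; y = λ·(6 - 2) - 6 ≡ 4. → (2, 4)
9P: (2, 4) + (0, 5). λ = (5 - 4)/(0 - 2) ≡ 1/5 mod 7. 5⁻¹ ≡ 3 (mod 7) since 5·3 = 15 ≡ 1, so λ ≡ 3.
  x = λ² - 2 - 0 = 9 - 2 ≡ 0; y = λ·(2 - 0) - 4 ≡ 2. → (0, 2)
10P: (0, 2) + (0, 5): same x and y₁ ≡ -y₂, so the sum is ∞.
10P = ∞, so the order is 10.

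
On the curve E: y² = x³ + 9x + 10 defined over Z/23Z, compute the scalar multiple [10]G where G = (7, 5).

Repeated addition: build up to 10G.
2G: tangent at (7, 5): λ = (3·7² + 9)/(2·5) ≡ 18/10. 10⁻¹ ≡ 7 (mod 23) since 10·7 = 70 ≡ 1, so λ ≡ 18·7 ≡ 11.
  x = λ² - 7 - 7 = 121 - 14 ≡ 15; y = λ·(7 - 15) - 5 ≡ 22. → (15, 22)
3G: (15, 22) + (7, 5). λ = (5 - 22)/(7 - 15) ≡ 6/15 mod 23. 15⁻¹ ≡ 20 (mod 23) since 15·20 = 300 ≡ 1, so λ ≡ 5.
  x = λ² - 15 - 7 = 25 - 22 ≡ 3; y = λ·(15 - 3) - 22 ≡ 15. → (3, 15)
4G: (3, 15) + (7, 5). λ = (5 - 15)/(7 - 3) ≡ 13/4 mod 23. 4⁻¹ ≡ 6 (mod 23), so λ ≡ 9.
  x = λ² - 3 - 7 = 81 - 10 ≡ 2; y = λ·(3 - 2) - 15 ≡ 17. → (2, 17)
5G: (2, 17) + (7, 5). λ = (5 - 17)/(7 - 2) ≡ 11/5 mod 23. 5⁻¹ ≡ 14 (mod 23), so λ ≡ 16.
  x = λ² - 2 - 7 = 256 - 9 ≡ 17; y = λ·(2 - 17) - 17 ≡ 19. → (17, 19)
6G: (17, 19) + (7, 5). λ = (5 - 19)/(7 - 17) ≡ 9/13 mod 23. 13⁻¹ ≡ 16 (mod 23), so λ ≡ 6.
  x = λ² - 17 - 7 = 36 - 24 ≡ 12; y = λ·(17 - 12) - 19 ≡ 11. → (12, 11)
7G: (12, 11) + (7, 5). λ = (5 - 11)/(7 - 12) ≡ 17/18 mod 23. 18⁻¹ ≡ 9 (mod 23) since 18·9 = 162 ≡ 1, so λ ≡ 15.
  x = λ² - 12 - 7 = 225 - 19 ≡ 22; y = λ·(12 - 22) - 11 ≡ 0. → (22, 0)
8G: (22, 0) + (7, 5). λ = (5 - 0)/(7 - 22) ≡ 5/8 mod 23. 8⁻¹ ≡ 3 (mod 23), so λ ≡ 15.
  x = λ² - 22 - 7 = 225 - 29 ≡ 12; y = λ·(22 - 12) - 0 ≡ 12. → (12, 12)
9G: (12, 12) + (7, 5). λ = (5 - 12)/(7 - 12) ≡ 16/18 mod 23. 18⁻¹ ≡ 9 (mod 23), so λ ≡ 6.
  x = λ² - 12 - 7 = 36 - 19 ≡ 17; y = λ·(12 - 17) - 12 ≡ 4. → (17, 4)
10G: (17, 4) + (7, 5). λ = (5 - 4)/(7 - 17) ≡ 1/13 mod 23. 13⁻¹ ≡ 16 (mod 23) since 13·16 = 208 ≡ 1, so λ ≡ 16.
  x = λ² - 17 - 7 = 256 - 24 ≡ 2; y = λ·(17 - 2) - 4 ≡ 6. → (2, 6)

(2, 6)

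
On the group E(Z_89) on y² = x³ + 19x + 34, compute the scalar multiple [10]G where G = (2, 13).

(25, 5)

Double-and-add on 10 = (1010)₂. Start with G = (2, 13) for the leading 1-bit.
double: tangent at (2, 13): λ = (3·2² + 19)/(2·13) ≡ 31/26. 26⁻¹ ≡ 24 (mod 89), so λ ≡ 31·24 ≡ 32.
  x = λ² - 2 - 2 = 1024 - 4 ≡ 41; y = λ·(2 - 41) - 13 ≡ 74. → (41, 74)
double: tangent at (41, 74): λ = (3·41² + 19)/(2·74) ≡ 78/59. 59⁻¹ ≡ 86 (mod 89), so λ ≡ 78·86 ≡ 33.
  x = λ² - 41 - 41 = 1089 - 82 ≡ 28; y = λ·(41 - 28) - 74 ≡ 88. → (28, 88)
add G: (28, 88) + (2, 13). λ = (13 - 88)/(2 - 28) ≡ 14/63 mod 89. 63⁻¹ ≡ 65 (mod 89), so λ ≡ 20.
  x = λ² - 28 - 2 = 400 - 30 ≡ 14; y = λ·(28 - 14) - 88 ≡ 14. → (14, 14)
double: tangent at (14, 14): λ = (3·14² + 19)/(2·14) ≡ 73/28. 28⁻¹ ≡ 35 (mod 89) since 28·35 = 980 ≡ 1, so λ ≡ 73·35 ≡ 63.
  x = λ² - 14 - 14 = 3969 - 28 ≡ 25; y = λ·(14 - 25) - 14 ≡ 5. → (25, 5)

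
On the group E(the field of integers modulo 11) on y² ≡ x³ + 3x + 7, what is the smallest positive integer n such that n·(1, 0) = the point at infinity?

2

2P: (1, 0) + (1, 0): same x and y₁ ≡ -y₂, so the sum is the point at infinity.
2P = the point at infinity, so the order is 2.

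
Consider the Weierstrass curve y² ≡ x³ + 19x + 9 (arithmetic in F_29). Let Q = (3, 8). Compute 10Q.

Double-and-add on 10 = (1010)₂. Start with Q = (3, 8) for the leading 1-bit.
double: tangent at (3, 8): λ = (3·3² + 19)/(2·8) ≡ 17/16. 16⁻¹ ≡ 20 (mod 29) since 16·20 = 320 ≡ 1, so λ ≡ 17·20 ≡ 21.
  x = λ² - 3 - 3 = 441 - 6 ≡ 0; y = λ·(3 - 0) - 8 ≡ 26. → (0, 26)
double: tangent at (0, 26): λ = (3·0² + 19)/(2·26) ≡ 19/23. 23⁻¹ ≡ 24 (mod 29), so λ ≡ 19·24 ≡ 21.
  x = λ² - 0 - 0 = 441 - 0 ≡ 6; y = λ·(0 - 6) - 26 ≡ 22. → (6, 22)
add Q: (6, 22) + (3, 8). λ = (8 - 22)/(3 - 6) ≡ 15/26 mod 29. 26⁻¹ ≡ 19 (mod 29) since 26·19 = 494 ≡ 1, so λ ≡ 24.
  x = λ² - 6 - 3 = 576 - 9 ≡ 16; y = λ·(6 - 16) - 22 ≡ 28. → (16, 28)
double: tangent at (16, 28): λ = (3·16² + 19)/(2·28) ≡ 4/27. 27⁻¹ ≡ 14 (mod 29), so λ ≡ 4·14 ≡ 27.
  x = λ² - 16 - 16 = 729 - 32 ≡ 1; y = λ·(16 - 1) - 28 ≡ 0. → (1, 0)

(1, 0)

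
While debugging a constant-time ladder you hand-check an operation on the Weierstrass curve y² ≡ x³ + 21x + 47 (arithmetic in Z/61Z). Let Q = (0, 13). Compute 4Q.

(36, 1)

Double-and-add on 4 = (100)₂. Start with Q = (0, 13) for the leading 1-bit.
double: tangent at (0, 13): λ = (3·0² + 21)/(2·13) ≡ 21/26. 26⁻¹ ≡ 54 (mod 61), so λ ≡ 21·54 ≡ 36.
  x = λ² - 0 - 0 = 1296 - 0 ≡ 15; y = λ·(0 - 15) - 13 ≡ 57. → (15, 57)
double: tangent at (15, 57): λ = (3·15² + 21)/(2·57) ≡ 25/53. 53⁻¹ ≡ 38 (mod 61) since 53·38 = 2014 ≡ 1, so λ ≡ 25·38 ≡ 35.
  x = λ² - 15 - 15 = 1225 - 30 ≡ 36; y = λ·(15 - 36) - 57 ≡ 1. → (36, 1)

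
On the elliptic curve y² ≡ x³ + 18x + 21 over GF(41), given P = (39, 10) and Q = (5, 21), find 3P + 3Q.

(3, 26)

First 3P:
Repeated addition: build up to 3P.
2P: tangent at (39, 10): λ = (3·39² + 18)/(2·10) ≡ 30/20. 20⁻¹ ≡ 39 (mod 41) since 20·39 = 780 ≡ 1, so λ ≡ 30·39 ≡ 22.
  x = λ² - 39 - 39 = 484 - 78 ≡ 37; y = λ·(39 - 37) - 10 ≡ 34. → (37, 34)
3P: (37, 34) + (39, 10). λ = (10 - 34)/(39 - 37) ≡ 17/2 mod 41. 2⁻¹ ≡ 21 (mod 41) since 2·21 = 42 ≡ 1, so λ ≡ 29.
  x = λ² - 37 - 39 = 841 - 76 ≡ 27; y = λ·(37 - 27) - 34 ≡ 10. → (27, 10)
3P = (27, 10).
Next 3Q:
Repeated addition: build up to 3Q.
2Q: tangent at (5, 21): λ = (3·5² + 18)/(2·21) ≡ 11/1. 1⁻¹ ≡ 1 (mod 41) since 1·1 = 1 ≡ 1, so λ ≡ 11·1 ≡ 11.
  x = λ² - 5 - 5 = 121 - 10 ≡ 29; y = λ·(5 - 29) - 21 ≡ 2. → (29, 2)
3Q: (29, 2) + (5, 21). λ = (21 - 2)/(5 - 29) ≡ 19/17 mod 41. 17⁻¹ ≡ 29 (mod 41) since 17·29 = 493 ≡ 1, so λ ≡ 18.
  x = λ² - 29 - 5 = 324 - 34 ≡ 3; y = λ·(29 - 3) - 2 ≡ 15. → (3, 15)
3Q = (3, 15).
Finally 3P + 3Q:
(27, 10) + (3, 15). λ = (15 - 10)/(3 - 27) ≡ 5/17 mod 41. 17⁻¹ ≡ 29 (mod 41), so λ ≡ 22.
  x = λ² - 27 - 3 = 484 - 30 ≡ 3; y = λ·(27 - 3) - 10 ≡ 26. → (3, 26)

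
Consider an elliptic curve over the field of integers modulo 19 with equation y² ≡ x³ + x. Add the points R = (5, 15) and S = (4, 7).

(5, 15) + (4, 7). λ = (7 - 15)/(4 - 5) ≡ 11/18 mod 19. 18⁻¹ ≡ 18 (mod 19) since 18·18 = 324 ≡ 1, so λ ≡ 8.
  x = λ² - 5 - 4 = 64 - 9 ≡ 17; y = λ·(5 - 17) - 15 ≡ 3. → (17, 3)

(17, 3)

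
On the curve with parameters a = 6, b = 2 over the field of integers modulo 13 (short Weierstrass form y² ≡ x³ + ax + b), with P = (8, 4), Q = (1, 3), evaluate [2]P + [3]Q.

First 2P:
Repeated addition: build up to 2P.
2P: tangent at (8, 4): λ = (3·8² + 6)/(2·4) ≡ 3/8. 8⁻¹ ≡ 5 (mod 13), so λ ≡ 3·5 ≡ 2.
  x = λ² - 8 - 8 = 4 - 16 ≡ 1; y = λ·(8 - 1) - 4 ≡ 10. → (1, 10)
2P = (1, 10).
Next 3Q:
Repeated addition: build up to 3Q.
2Q: tangent at (1, 3): λ = (3·1² + 6)/(2·3) ≡ 9/6. 6⁻¹ ≡ 11 (mod 13), so λ ≡ 9·11 ≡ 8.
  x = λ² - 1 - 1 = 64 - 2 ≡ 10; y = λ·(1 - 10) - 3 ≡ 3. → (10, 3)
3Q: (10, 3) + (1, 3). λ = (3 - 3)/(1 - 10) ≡ 0/4 mod 13. 4⁻¹ ≡ 10 (mod 13), so λ ≡ 0.
  x = λ² - 10 - 1 = 0 - 11 ≡ 2; y = λ·(10 - 2) - 3 ≡ 10. → (2, 10)
3Q = (2, 10).
Finally 2P + 3Q:
(1, 10) + (2, 10). λ = (10 - 10)/(2 - 1) ≡ 0/1 mod 13. 1⁻¹ ≡ 1 (mod 13) since 1·1 = 1 ≡ 1, so λ ≡ 0.
  x = λ² - 1 - 2 = 0 - 3 ≡ 10; y = λ·(1 - 10) - 10 ≡ 3. → (10, 3)

(10, 3)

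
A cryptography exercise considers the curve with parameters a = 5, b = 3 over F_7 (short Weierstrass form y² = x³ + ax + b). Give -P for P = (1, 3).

(1, 4)

-(1, 3) = (1, -3 mod 7) = (1, 4).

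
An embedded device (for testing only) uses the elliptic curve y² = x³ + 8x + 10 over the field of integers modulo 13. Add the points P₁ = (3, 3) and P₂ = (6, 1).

(3, 10)

(3, 3) + (6, 1). λ = (1 - 3)/(6 - 3) ≡ 11/3 mod 13. 3⁻¹ ≡ 9 (mod 13) since 3·9 = 27 ≡ 1, so λ ≡ 8.
  x = λ² - 3 - 6 = 64 - 9 ≡ 3; y = λ·(3 - 3) - 3 ≡ 10. → (3, 10)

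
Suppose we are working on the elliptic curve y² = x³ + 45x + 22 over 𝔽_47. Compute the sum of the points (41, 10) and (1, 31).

(14, 24)

(41, 10) + (1, 31). λ = (31 - 10)/(1 - 41) ≡ 21/7 mod 47. 7⁻¹ ≡ 27 (mod 47), so λ ≡ 3.
  x = λ² - 41 - 1 = 9 - 42 ≡ 14; y = λ·(41 - 14) - 10 ≡ 24. → (14, 24)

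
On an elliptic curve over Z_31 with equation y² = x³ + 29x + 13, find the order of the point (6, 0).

2P: (6, 0) + (6, 0): same x and y₁ ≡ -y₂, so the sum is O.
2P = O, so the order is 2.

2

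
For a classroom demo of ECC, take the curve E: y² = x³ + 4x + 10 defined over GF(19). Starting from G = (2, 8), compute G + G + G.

Repeated addition: build up to 3G.
2G: tangent at (2, 8): λ = (3·2² + 4)/(2·8) ≡ 16/16. 16⁻¹ ≡ 6 (mod 19) since 16·6 = 96 ≡ 1, so λ ≡ 16·6 ≡ 1.
  x = λ² - 2 - 2 = 1 - 4 ≡ 16; y = λ·(2 - 16) - 8 ≡ 16. → (16, 16)
3G: (16, 16) + (2, 8). λ = (8 - 16)/(2 - 16) ≡ 11/5 mod 19. 5⁻¹ ≡ 4 (mod 19), so λ ≡ 6.
  x = λ² - 16 - 2 = 36 - 18 ≡ 18; y = λ·(16 - 18) - 16 ≡ 10. → (18, 10)

(18, 10)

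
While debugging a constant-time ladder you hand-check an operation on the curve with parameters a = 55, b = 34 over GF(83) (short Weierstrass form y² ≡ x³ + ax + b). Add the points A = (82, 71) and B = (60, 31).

(82, 71) + (60, 31). λ = (31 - 71)/(60 - 82) ≡ 43/61 mod 83. 61⁻¹ ≡ 49 (mod 83) since 61·49 = 2989 ≡ 1, so λ ≡ 32.
  x = λ² - 82 - 60 = 1024 - 142 ≡ 52; y = λ·(82 - 52) - 71 ≡ 59. → (52, 59)

(52, 59)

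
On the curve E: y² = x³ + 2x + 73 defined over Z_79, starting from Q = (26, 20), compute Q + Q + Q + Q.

(49, 49)

Double-and-add on 4 = (100)₂. Start with Q = (26, 20) for the leading 1-bit.
double: tangent at (26, 20): λ = (3·26² + 2)/(2·20) ≡ 55/40. 40⁻¹ ≡ 2 (mod 79), so λ ≡ 55·2 ≡ 31.
  x = λ² - 26 - 26 = 961 - 52 ≡ 40; y = λ·(26 - 40) - 20 ≡ 20. → (40, 20)
double: tangent at (40, 20): λ = (3·40² + 2)/(2·20) ≡ 62/40. 40⁻¹ ≡ 2 (mod 79) since 40·2 = 80 ≡ 1, so λ ≡ 62·2 ≡ 45.
  x = λ² - 40 - 40 = 2025 - 80 ≡ 49; y = λ·(40 - 49) - 20 ≡ 49. → (49, 49)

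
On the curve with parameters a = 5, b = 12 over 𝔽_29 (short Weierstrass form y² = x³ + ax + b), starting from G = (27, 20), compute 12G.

Double-and-add on 12 = (1100)₂. Start with G = (27, 20) for the leading 1-bit.
double: tangent at (27, 20): λ = (3·27² + 5)/(2·20) ≡ 17/11. 11⁻¹ ≡ 8 (mod 29) since 11·8 = 88 ≡ 1, so λ ≡ 17·8 ≡ 20.
  x = λ² - 27 - 27 = 400 - 54 ≡ 27; y = λ·(27 - 27) - 20 ≡ 9. → (27, 9)
add G: (27, 9) + (27, 20): same x and y₁ ≡ -y₂, so the sum is the point at infinity.
double: the point at infinity + the point at infinity = the point at infinity (identity).
double: the point at infinity + the point at infinity = the point at infinity (identity).

O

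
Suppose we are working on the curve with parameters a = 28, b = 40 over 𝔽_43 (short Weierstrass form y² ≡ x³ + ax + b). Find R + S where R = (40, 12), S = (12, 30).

(40, 12) + (12, 30). λ = (30 - 12)/(12 - 40) ≡ 18/15 mod 43. 15⁻¹ ≡ 23 (mod 43) since 15·23 = 345 ≡ 1, so λ ≡ 27.
  x = λ² - 40 - 12 = 729 - 52 ≡ 32; y = λ·(40 - 32) - 12 ≡ 32. → (32, 32)

(32, 32)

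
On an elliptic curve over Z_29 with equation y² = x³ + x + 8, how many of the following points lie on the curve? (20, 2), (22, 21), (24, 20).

(20, 2): 2² ≡ 4, rhs ≡ 24 → off.
(22, 21): 21² ≡ 6, rhs ≡ 6 → on.
(24, 20): 20² ≡ 23, rhs ≡ 23 → on.

2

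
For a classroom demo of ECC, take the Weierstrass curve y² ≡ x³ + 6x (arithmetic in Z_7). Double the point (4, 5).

tangent at (4, 5): λ = (3·4² + 6)/(2·5) ≡ 5/3. 3⁻¹ ≡ 5 (mod 7), so λ ≡ 5·5 ≡ 4.
  x = λ² - 4 - 4 = 16 - 8 ≡ 1; y = λ·(4 - 1) - 5 ≡ 0. → (1, 0)

(1, 0)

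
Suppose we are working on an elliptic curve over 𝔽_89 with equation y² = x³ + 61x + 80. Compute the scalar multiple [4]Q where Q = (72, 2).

(19, 34)

Double-and-add on 4 = (100)₂. Start with Q = (72, 2) for the leading 1-bit.
double: tangent at (72, 2): λ = (3·72² + 61)/(2·2) ≡ 38/4. 4⁻¹ ≡ 67 (mod 89) since 4·67 = 268 ≡ 1, so λ ≡ 38·67 ≡ 54.
  x = λ² - 72 - 72 = 2916 - 144 ≡ 13; y = λ·(72 - 13) - 2 ≡ 69. → (13, 69)
double: tangent at (13, 69): λ = (3·13² + 61)/(2·69) ≡ 34/49. 49⁻¹ ≡ 20 (mod 89) since 49·20 = 980 ≡ 1, so λ ≡ 34·20 ≡ 57.
  x = λ² - 13 - 13 = 3249 - 26 ≡ 19; y = λ·(13 - 19) - 69 ≡ 34. → (19, 34)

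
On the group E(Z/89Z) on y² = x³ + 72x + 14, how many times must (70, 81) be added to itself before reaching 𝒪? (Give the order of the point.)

3

2P: tangent at (70, 81): λ = (3·70² + 72)/(2·81) ≡ 87/73. 73⁻¹ ≡ 50 (mod 89) since 73·50 = 3650 ≡ 1, so λ ≡ 87·50 ≡ 78.
  x = λ² - 70 - 70 = 6084 - 140 ≡ 70; y = λ·(70 - 70) - 81 ≡ 8. → (70, 8)
3P: (70, 8) + (70, 81): same x and y₁ ≡ -y₂, so the sum is 𝒪.
3P = 𝒪, so the order is 3.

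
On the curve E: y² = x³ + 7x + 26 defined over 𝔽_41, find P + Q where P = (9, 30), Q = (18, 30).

(14, 11)

(9, 30) + (18, 30). λ = (30 - 30)/(18 - 9) ≡ 0/9 mod 41. 9⁻¹ ≡ 32 (mod 41), so λ ≡ 0.
  x = λ² - 9 - 18 = 0 - 27 ≡ 14; y = λ·(9 - 14) - 30 ≡ 11. → (14, 11)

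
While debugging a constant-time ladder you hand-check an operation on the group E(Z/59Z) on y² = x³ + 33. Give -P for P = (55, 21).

-(55, 21) = (55, -21 mod 59) = (55, 38).

(55, 38)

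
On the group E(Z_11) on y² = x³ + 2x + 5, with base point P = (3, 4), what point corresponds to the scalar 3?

(0, 7)

Repeated addition: build up to 3P.
2P: tangent at (3, 4): λ = (3·3² + 2)/(2·4) ≡ 7/8. 8⁻¹ ≡ 7 (mod 11) since 8·7 = 56 ≡ 1, so λ ≡ 7·7 ≡ 5.
  x = λ² - 3 - 3 = 25 - 6 ≡ 8; y = λ·(3 - 8) - 4 ≡ 4. → (8, 4)
3P: (8, 4) + (3, 4). λ = (4 - 4)/(3 - 8) ≡ 0/6 mod 11. 6⁻¹ ≡ 2 (mod 11) since 6·2 = 12 ≡ 1, so λ ≡ 0.
  x = λ² - 8 - 3 = 0 - 11 ≡ 0; y = λ·(8 - 0) - 4 ≡ 7. → (0, 7)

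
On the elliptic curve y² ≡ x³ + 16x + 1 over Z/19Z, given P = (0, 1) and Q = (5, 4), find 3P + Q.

First 3P:
Repeated addition: build up to 3P.
2P: tangent at (0, 1): λ = (3·0² + 16)/(2·1) ≡ 16/2. 2⁻¹ ≡ 10 (mod 19) since 2·10 = 20 ≡ 1, so λ ≡ 16·10 ≡ 8.
  x = λ² - 0 - 0 = 64 - 0 ≡ 7; y = λ·(0 - 7) - 1 ≡ 0. → (7, 0)
3P: (7, 0) + (0, 1). λ = (1 - 0)/(0 - 7) ≡ 1/12 mod 19. 12⁻¹ ≡ 8 (mod 19) since 12·8 = 96 ≡ 1, so λ ≡ 8.
  x = λ² - 7 - 0 = 64 - 7 ≡ 0; y = λ·(7 - 0) - 0 ≡ 18. → (0, 18)
3P = (0, 18).
Finally 3P + Q:
(0, 18) + (5, 4). λ = (4 - 18)/(5 - 0) ≡ 5/5 mod 19. 5⁻¹ ≡ 4 (mod 19), so λ ≡ 1.
  x = λ² - 0 - 5 = 1 - 5 ≡ 15; y = λ·(0 - 15) - 18 ≡ 5. → (15, 5)

(15, 5)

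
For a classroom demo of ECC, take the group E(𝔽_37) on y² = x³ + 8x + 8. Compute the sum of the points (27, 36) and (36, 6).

(27, 36) + (36, 6). λ = (6 - 36)/(36 - 27) ≡ 7/9 mod 37. 9⁻¹ ≡ 33 (mod 37) since 9·33 = 297 ≡ 1, so λ ≡ 9.
  x = λ² - 27 - 36 = 81 - 63 ≡ 18; y = λ·(27 - 18) - 36 ≡ 8. → (18, 8)

(18, 8)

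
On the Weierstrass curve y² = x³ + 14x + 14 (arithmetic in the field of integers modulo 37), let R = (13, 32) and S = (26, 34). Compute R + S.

(13, 32) + (26, 34). λ = (34 - 32)/(26 - 13) ≡ 2/13 mod 37. 13⁻¹ ≡ 20 (mod 37) since 13·20 = 260 ≡ 1, so λ ≡ 3.
  x = λ² - 13 - 26 = 9 - 39 ≡ 7; y = λ·(13 - 7) - 32 ≡ 23. → (7, 23)

(7, 23)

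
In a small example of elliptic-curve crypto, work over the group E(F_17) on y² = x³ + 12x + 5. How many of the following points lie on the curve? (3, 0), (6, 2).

2

(3, 0): 0² ≡ 0, rhs ≡ 0 → on.
(6, 2): 2² ≡ 4, rhs ≡ 4 → on.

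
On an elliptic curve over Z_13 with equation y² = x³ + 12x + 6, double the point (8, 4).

(7, 2)

tangent at (8, 4): λ = (3·8² + 12)/(2·4) ≡ 9/8. 8⁻¹ ≡ 5 (mod 13), so λ ≡ 9·5 ≡ 6.
  x = λ² - 8 - 8 = 36 - 16 ≡ 7; y = λ·(8 - 7) - 4 ≡ 2. → (7, 2)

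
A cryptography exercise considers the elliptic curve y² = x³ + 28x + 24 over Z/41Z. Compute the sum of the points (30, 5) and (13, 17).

(29, 16)

(30, 5) + (13, 17). λ = (17 - 5)/(13 - 30) ≡ 12/24 mod 41. 24⁻¹ ≡ 12 (mod 41), so λ ≡ 21.
  x = λ² - 30 - 13 = 441 - 43 ≡ 29; y = λ·(30 - 29) - 5 ≡ 16. → (29, 16)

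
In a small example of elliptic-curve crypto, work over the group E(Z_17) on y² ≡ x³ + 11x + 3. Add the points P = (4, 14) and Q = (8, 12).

(4, 14) + (8, 12). λ = (12 - 14)/(8 - 4) ≡ 15/4 mod 17. 4⁻¹ ≡ 13 (mod 17), so λ ≡ 8.
  x = λ² - 4 - 8 = 64 - 12 ≡ 1; y = λ·(4 - 1) - 14 ≡ 10. → (1, 10)

(1, 10)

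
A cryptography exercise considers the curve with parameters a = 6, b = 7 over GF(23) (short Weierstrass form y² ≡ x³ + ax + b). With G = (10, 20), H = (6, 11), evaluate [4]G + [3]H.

(6, 12)

First 4G:
Repeated addition: build up to 4G.
2G: tangent at (10, 20): λ = (3·10² + 6)/(2·20) ≡ 7/17. 17⁻¹ ≡ 19 (mod 23) since 17·19 = 323 ≡ 1, so λ ≡ 7·19 ≡ 18.
  x = λ² - 10 - 10 = 324 - 20 ≡ 5; y = λ·(10 - 5) - 20 ≡ 1. → (5, 1)
3G: (5, 1) + (10, 20). λ = (20 - 1)/(10 - 5) ≡ 19/5 mod 23. 5⁻¹ ≡ 14 (mod 23), so λ ≡ 13.
  x = λ² - 5 - 10 = 169 - 15 ≡ 16; y = λ·(5 - 16) - 1 ≡ 17. → (16, 17)
4G: (16, 17) + (10, 20). λ = (20 - 17)/(10 - 16) ≡ 3/17 mod 23. 17⁻¹ ≡ 19 (mod 23), so λ ≡ 11.
  x = λ² - 16 - 10 = 121 - 26 ≡ 3; y = λ·(16 - 3) - 17 ≡ 11. → (3, 11)
4G = (3, 11).
Next 3H:
Repeated addition: build up to 3H.
2H: tangent at (6, 11): λ = (3·6² + 6)/(2·11) ≡ 22/22. 22⁻¹ ≡ 22 (mod 23), so λ ≡ 22·22 ≡ 1.
  x = λ² - 6 - 6 = 1 - 12 ≡ 12; y = λ·(6 - 12) - 11 ≡ 6. → (12, 6)
3H: (12, 6) + (6, 11). λ = (11 - 6)/(6 - 12) ≡ 5/17 mod 23. 17⁻¹ ≡ 19 (mod 23) since 17·19 = 323 ≡ 1, so λ ≡ 3.
  x = λ² - 12 - 6 = 9 - 18 ≡ 14; y = λ·(12 - 14) - 6 ≡ 11. → (14, 11)
3H = (14, 11).
Finally 4G + 3H:
(3, 11) + (14, 11). λ = (11 - 11)/(14 - 3) ≡ 0/11 mod 23. 11⁻¹ ≡ 21 (mod 23) since 11·21 = 231 ≡ 1, so λ ≡ 0.
  x = λ² - 3 - 14 = 0 - 17 ≡ 6; y = λ·(3 - 6) - 11 ≡ 12. → (6, 12)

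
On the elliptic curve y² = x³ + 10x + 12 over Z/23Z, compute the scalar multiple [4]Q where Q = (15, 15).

(5, 16)

Repeated addition: build up to 4Q.
2Q: tangent at (15, 15): λ = (3·15² + 10)/(2·15) ≡ 18/7. 7⁻¹ ≡ 10 (mod 23) since 7·10 = 70 ≡ 1, so λ ≡ 18·10 ≡ 19.
  x = λ² - 15 - 15 = 361 - 30 ≡ 9; y = λ·(15 - 9) - 15 ≡ 7. → (9, 7)
3Q: (9, 7) + (15, 15). λ = (15 - 7)/(15 - 9) ≡ 8/6 mod 23. 6⁻¹ ≡ 4 (mod 23), so λ ≡ 9.
  x = λ² - 9 - 15 = 81 - 24 ≡ 11; y = λ·(9 - 11) - 7 ≡ 21. → (11, 21)
4Q: (11, 21) + (15, 15). λ = (15 - 21)/(15 - 11) ≡ 17/4 mod 23. 4⁻¹ ≡ 6 (mod 23) since 4·6 = 24 ≡ 1, so λ ≡ 10.
  x = λ² - 11 - 15 = 100 - 26 ≡ 5; y = λ·(11 - 5) - 21 ≡ 16. → (5, 16)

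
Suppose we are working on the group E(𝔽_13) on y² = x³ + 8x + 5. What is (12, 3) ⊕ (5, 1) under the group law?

(12, 10)

(12, 3) + (5, 1). λ = (1 - 3)/(5 - 12) ≡ 11/6 mod 13. 6⁻¹ ≡ 11 (mod 13), so λ ≡ 4.
  x = λ² - 12 - 5 = 16 - 17 ≡ 12; y = λ·(12 - 12) - 3 ≡ 10. → (12, 10)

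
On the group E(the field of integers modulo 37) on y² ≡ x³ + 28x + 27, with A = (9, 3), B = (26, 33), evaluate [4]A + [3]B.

(32, 13)

First 4A:
Repeated addition: build up to 4A.
2A: tangent at (9, 3): λ = (3·9² + 28)/(2·3) ≡ 12/6. 6⁻¹ ≡ 31 (mod 37) since 6·31 = 186 ≡ 1, so λ ≡ 12·31 ≡ 2.
  x = λ² - 9 - 9 = 4 - 18 ≡ 23; y = λ·(9 - 23) - 3 ≡ 6. → (23, 6)
3A: (23, 6) + (9, 3). λ = (3 - 6)/(9 - 23) ≡ 34/23 mod 37. 23⁻¹ ≡ 29 (mod 37) since 23·29 = 667 ≡ 1, so λ ≡ 24.
  x = λ² - 23 - 9 = 576 - 32 ≡ 26; y = λ·(23 - 26) - 6 ≡ 33. → (26, 33)
4A: (26, 33) + (9, 3). λ = (3 - 33)/(9 - 26) ≡ 7/20 mod 37. 20⁻¹ ≡ 13 (mod 37) since 20·13 = 260 ≡ 1, so λ ≡ 17.
  x = λ² - 26 - 9 = 289 - 35 ≡ 32; y = λ·(26 - 32) - 33 ≡ 13. → (32, 13)
4A = (32, 13).
Next 3B:
Repeated addition: build up to 3B.
2B: tangent at (26, 33): λ = (3·26² + 28)/(2·33) ≡ 21/29. 29⁻¹ ≡ 23 (mod 37) since 29·23 = 667 ≡ 1, so λ ≡ 21·23 ≡ 2.
  x = λ² - 26 - 26 = 4 - 52 ≡ 26; y = λ·(26 - 26) - 33 ≡ 4. → (26, 4)
3B: (26, 4) + (26, 33): same x and y₁ ≡ -y₂, so the sum is ∞.
3B = ∞.
Finally 4A + 3B:
(32, 13) + ∞ = (32, 13) (identity).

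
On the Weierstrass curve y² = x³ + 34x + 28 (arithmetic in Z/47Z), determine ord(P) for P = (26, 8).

2P: tangent at (26, 8): λ = (3·26² + 34)/(2·8) ≡ 41/16. 16⁻¹ ≡ 3 (mod 47), so λ ≡ 41·3 ≡ 29.
  x = λ² - 26 - 26 = 841 - 52 ≡ 37; y = λ·(26 - 37) - 8 ≡ 2. → (37, 2)
3P: (37, 2) + (26, 8). λ = (8 - 2)/(26 - 37) ≡ 6/36 mod 47. 36⁻¹ ≡ 17 (mod 47), so λ ≡ 8.
  x = λ² - 37 - 26 = 64 - 63 ≡ 1; y = λ·(37 - 1) - 2 ≡ 4. → (1, 4)
4P: (1, 4) + (26, 8). λ = (8 - 4)/(26 - 1) ≡ 4/25 mod 47. 25⁻¹ ≡ 32 (mod 47), so λ ≡ 34.
  x = λ² - 1 - 26 = 1156 - 27 ≡ 1; y = λ·(1 - 1) - 4 ≡ 43. → (1, 43)
5P: (1, 43) + (26, 8). λ = (8 - 43)/(26 - 1) ≡ 12/25 mod 47. 25⁻¹ ≡ 32 (mod 47), so λ ≡ 8.
  x = λ² - 1 - 26 = 64 - 27 ≡ 37; y = λ·(1 - 37) - 43 ≡ 45. → (37, 45)
6P: (37, 45) + (26, 8). λ = (8 - 45)/(26 - 37) ≡ 10/36 mod 47. 36⁻¹ ≡ 17 (mod 47), so λ ≡ 29.
  x = λ² - 37 - 26 = 841 - 63 ≡ 26; y = λ·(37 - 26) - 45 ≡ 39. → (26, 39)
7P: (26, 39) + (26, 8): same x and y₁ ≡ -y₂, so the sum is 𝒪.
7P = 𝒪, so the order is 7.

7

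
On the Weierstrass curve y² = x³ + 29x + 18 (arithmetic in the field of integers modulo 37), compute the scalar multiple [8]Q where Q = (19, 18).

(3, 13)

Repeated addition: build up to 8Q.
2Q: tangent at (19, 18): λ = (3·19² + 29)/(2·18) ≡ 2/36. 36⁻¹ ≡ 36 (mod 37), so λ ≡ 2·36 ≡ 35.
  x = λ² - 19 - 19 = 1225 - 38 ≡ 3; y = λ·(19 - 3) - 18 ≡ 24. → (3, 24)
3Q: (3, 24) + (19, 18). λ = (18 - 24)/(19 - 3) ≡ 31/16 mod 37. 16⁻¹ ≡ 7 (mod 37) since 16·7 = 112 ≡ 1, so λ ≡ 32.
  x = λ² - 3 - 19 = 1024 - 22 ≡ 3; y = λ·(3 - 3) - 24 ≡ 13. → (3, 13)
4Q: (3, 13) + (19, 18). λ = (18 - 13)/(19 - 3) ≡ 5/16 mod 37. 16⁻¹ ≡ 7 (mod 37), so λ ≡ 35.
  x = λ² - 3 - 19 = 1225 - 22 ≡ 19; y = λ·(3 - 19) - 13 ≡ 19. → (19, 19)
5Q: (19, 19) + (19, 18): same x and y₁ ≡ -y₂, so the sum is the point at infinity.
6Q: the point at infinity + (19, 18) = (19, 18) (identity).
7Q: tangent at (19, 18): λ = (3·19² + 29)/(2·18) ≡ 2/36. 36⁻¹ ≡ 36 (mod 37), so λ ≡ 2·36 ≡ 35.
  x = λ² - 19 - 19 = 1225 - 38 ≡ 3; y = λ·(19 - 3) - 18 ≡ 24. → (3, 24)
8Q: (3, 24) + (19, 18). λ = (18 - 24)/(19 - 3) ≡ 31/16 mod 37. 16⁻¹ ≡ 7 (mod 37) since 16·7 = 112 ≡ 1, so λ ≡ 32.
  x = λ² - 3 - 19 = 1024 - 22 ≡ 3; y = λ·(3 - 3) - 24 ≡ 13. → (3, 13)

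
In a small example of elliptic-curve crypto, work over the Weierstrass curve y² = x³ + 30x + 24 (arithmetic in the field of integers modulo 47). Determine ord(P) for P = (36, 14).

6

2P: tangent at (36, 14): λ = (3·36² + 30)/(2·14) ≡ 17/28. 28⁻¹ ≡ 42 (mod 47) since 28·42 = 1176 ≡ 1, so λ ≡ 17·42 ≡ 9.
  x = λ² - 36 - 36 = 81 - 72 ≡ 9; y = λ·(36 - 9) - 14 ≡ 41. → (9, 41)
3P: (9, 41) + (36, 14). λ = (14 - 41)/(36 - 9) ≡ 20/27 mod 47. 27⁻¹ ≡ 7 (mod 47), so λ ≡ 46.
  x = λ² - 9 - 36 = 2116 - 45 ≡ 3; y = λ·(9 - 3) - 41 ≡ 0. → (3, 0)
4P: (3, 0) + (36, 14). λ = (14 - 0)/(36 - 3) ≡ 14/33 mod 47. 33⁻¹ ≡ 10 (mod 47) since 33·10 = 330 ≡ 1, so λ ≡ 46.
  x = λ² - 3 - 36 = 2116 - 39 ≡ 9; y = λ·(3 - 9) - 0 ≡ 6. → (9, 6)
5P: (9, 6) + (36, 14). λ = (14 - 6)/(36 - 9) ≡ 8/27 mod 47. 27⁻¹ ≡ 7 (mod 47), so λ ≡ 9.
  x = λ² - 9 - 36 = 81 - 45 ≡ 36; y = λ·(9 - 36) - 6 ≡ 33. → (36, 33)
6P: (36, 33) + (36, 14): same x and y₁ ≡ -y₂, so the sum is O.
6P = O, so the order is 6.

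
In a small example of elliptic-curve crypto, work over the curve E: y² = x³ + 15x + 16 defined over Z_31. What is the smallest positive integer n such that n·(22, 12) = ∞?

12

2P: tangent at (22, 12): λ = (3·22² + 15)/(2·12) ≡ 10/24. 24⁻¹ ≡ 22 (mod 31), so λ ≡ 10·22 ≡ 3.
  x = λ² - 22 - 22 = 9 - 44 ≡ 27; y = λ·(22 - 27) - 12 ≡ 4. → (27, 4)
3P: (27, 4) + (22, 12). λ = (12 - 4)/(22 - 27) ≡ 8/26 mod 31. 26⁻¹ ≡ 6 (mod 31), so λ ≡ 17.
  x = λ² - 27 - 22 = 289 - 49 ≡ 23; y = λ·(27 - 23) - 4 ≡ 2. → (23, 2)
4P: (23, 2) + (22, 12). λ = (12 - 2)/(22 - 23) ≡ 10/30 mod 31. 30⁻¹ ≡ 30 (mod 31), so λ ≡ 21.
  x = λ² - 23 - 22 = 441 - 45 ≡ 24; y = λ·(23 - 24) - 2 ≡ 8. → (24, 8)
5P: (24, 8) + (22, 12). λ = (12 - 8)/(22 - 24) ≡ 4/29 mod 31. 29⁻¹ ≡ 15 (mod 31), so λ ≡ 29.
  x = λ² - 24 - 22 = 841 - 46 ≡ 20; y = λ·(24 - 20) - 8 ≡ 15. → (20, 15)
6P: (20, 15) + (22, 12). λ = (12 - 15)/(22 - 20) ≡ 28/2 mod 31. 2⁻¹ ≡ 16 (mod 31) since 2·16 = 32 ≡ 1, so λ ≡ 14.
  x = λ² - 20 - 22 = 196 - 42 ≡ 30; y = λ·(20 - 30) - 15 ≡ 0. → (30, 0)
7P: (30, 0) + (22, 12). λ = (12 - 0)/(22 - 30) ≡ 12/23 mod 31. 23⁻¹ ≡ 27 (mod 31) since 23·27 = 621 ≡ 1, so λ ≡ 14.
  x = λ² - 30 - 22 = 196 - 52 ≡ 20; y = λ·(30 - 20) - 0 ≡ 16. → (20, 16)
8P: (20, 16) + (22, 12). λ = (12 - 16)/(22 - 20) ≡ 27/2 mod 31. 2⁻¹ ≡ 16 (mod 31) since 2·16 = 32 ≡ 1, so λ ≡ 29.
  x = λ² - 20 - 22 = 841 - 42 ≡ 24; y = λ·(20 - 24) - 16 ≡ 23. → (24, 23)
9P: (24, 23) + (22, 12). λ = (12 - 23)/(22 - 24) ≡ 20/29 mod 31. 29⁻¹ ≡ 15 (mod 31) since 29·15 = 435 ≡ 1, so λ ≡ 21.
  x = λ² - 24 - 22 = 441 - 46 ≡ 23; y = λ·(24 - 23) - 23 ≡ 29. → (23, 29)
10P: (23, 29) + (22, 12). λ = (12 - 29)/(22 - 23) ≡ 14/30 mod 31. 30⁻¹ ≡ 30 (mod 31), so λ ≡ 17.
  x = λ² - 23 - 22 = 289 - 45 ≡ 27; y = λ·(23 - 27) - 29 ≡ 27. → (27, 27)
11P: (27, 27) + (22, 12). λ = (12 - 27)/(22 - 27) ≡ 16/26 mod 31. 26⁻¹ ≡ 6 (mod 31) since 26·6 = 156 ≡ 1, so λ ≡ 3.
  x = λ² - 27 - 22 = 9 - 49 ≡ 22; y = λ·(27 - 22) - 27 ≡ 19. → (22, 19)
12P: (22, 19) + (22, 12): same x and y₁ ≡ -y₂, so the sum is ∞.
12P = ∞, so the order is 12.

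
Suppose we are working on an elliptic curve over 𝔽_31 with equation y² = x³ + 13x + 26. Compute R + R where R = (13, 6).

(9, 2)

tangent at (13, 6): λ = (3·13² + 13)/(2·6) ≡ 24/12. 12⁻¹ ≡ 13 (mod 31), so λ ≡ 24·13 ≡ 2.
  x = λ² - 13 - 13 = 4 - 26 ≡ 9; y = λ·(13 - 9) - 6 ≡ 2. → (9, 2)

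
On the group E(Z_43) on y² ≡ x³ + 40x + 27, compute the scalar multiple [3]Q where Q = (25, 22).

(4, 37)

Repeated addition: build up to 3Q.
2Q: tangent at (25, 22): λ = (3·25² + 40)/(2·22) ≡ 23/1. 1⁻¹ ≡ 1 (mod 43), so λ ≡ 23·1 ≡ 23.
  x = λ² - 25 - 25 = 529 - 50 ≡ 6; y = λ·(25 - 6) - 22 ≡ 28. → (6, 28)
3Q: (6, 28) + (25, 22). λ = (22 - 28)/(25 - 6) ≡ 37/19 mod 43. 19⁻¹ ≡ 34 (mod 43), so λ ≡ 11.
  x = λ² - 6 - 25 = 121 - 31 ≡ 4; y = λ·(6 - 4) - 28 ≡ 37. → (4, 37)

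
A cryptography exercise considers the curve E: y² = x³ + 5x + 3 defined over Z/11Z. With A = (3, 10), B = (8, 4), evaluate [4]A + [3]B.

First 4A:
Double-and-add on 4 = (100)₂. Start with A = (3, 10) for the leading 1-bit.
double: tangent at (3, 10): λ = (3·3² + 5)/(2·10) ≡ 10/9. 9⁻¹ ≡ 5 (mod 11) since 9·5 = 45 ≡ 1, so λ ≡ 10·5 ≡ 6.
  x = λ² - 3 - 3 = 36 - 6 ≡ 8; y = λ·(3 - 8) - 10 ≡ 4. → (8, 4)
double: tangent at (8, 4): λ = (3·8² + 5)/(2·4) ≡ 10/8. 8⁻¹ ≡ 7 (mod 11), so λ ≡ 10·7 ≡ 4.
  x = λ² - 8 - 8 = 16 - 16 ≡ 0; y = λ·(8 - 0) - 4 ≡ 6. → (0, 6)
4A = (0, 6).
Next 3B:
Repeated addition: build up to 3B.
2B: tangent at (8, 4): λ = (3·8² + 5)/(2·4) ≡ 10/8. 8⁻¹ ≡ 7 (mod 11), so λ ≡ 10·7 ≡ 4.
  x = λ² - 8 - 8 = 16 - 16 ≡ 0; y = λ·(8 - 0) - 4 ≡ 6. → (0, 6)
3B: (0, 6) + (8, 4). λ = (4 - 6)/(8 - 0) ≡ 9/8 mod 11. 8⁻¹ ≡ 7 (mod 11), so λ ≡ 8.
  x = λ² - 0 - 8 = 64 - 8 ≡ 1; y = λ·(0 - 1) - 6 ≡ 8. → (1, 8)
3B = (1, 8).
Finally 4A + 3B:
(0, 6) + (1, 8). λ = (8 - 6)/(1 - 0) ≡ 2/1 mod 11. 1⁻¹ ≡ 1 (mod 11) since 1·1 = 1 ≡ 1, so λ ≡ 2.
  x = λ² - 0 - 1 = 4 - 1 ≡ 3; y = λ·(0 - 3) - 6 ≡ 10. → (3, 10)

(3, 10)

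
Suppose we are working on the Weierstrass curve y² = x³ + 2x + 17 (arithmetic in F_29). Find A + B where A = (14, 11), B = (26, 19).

(12, 0)

(14, 11) + (26, 19). λ = (19 - 11)/(26 - 14) ≡ 8/12 mod 29. 12⁻¹ ≡ 17 (mod 29), so λ ≡ 20.
  x = λ² - 14 - 26 = 400 - 40 ≡ 12; y = λ·(14 - 12) - 11 ≡ 0. → (12, 0)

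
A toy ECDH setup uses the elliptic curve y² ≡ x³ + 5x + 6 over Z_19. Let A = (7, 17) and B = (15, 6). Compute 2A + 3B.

O

First 2A:
Repeated addition: build up to 2A.
2A: tangent at (7, 17): λ = (3·7² + 5)/(2·17) ≡ 0/15. 15⁻¹ ≡ 14 (mod 19) since 15·14 = 210 ≡ 1, so λ ≡ 0·14 ≡ 0.
  x = λ² - 7 - 7 = 0 - 14 ≡ 5; y = λ·(7 - 5) - 17 ≡ 2. → (5, 2)
2A = (5, 2).
Next 3B:
Repeated addition: build up to 3B.
2B: tangent at (15, 6): λ = (3·15² + 5)/(2·6) ≡ 15/12. 12⁻¹ ≡ 8 (mod 19), so λ ≡ 15·8 ≡ 6.
  x = λ² - 15 - 15 = 36 - 30 ≡ 6; y = λ·(15 - 6) - 6 ≡ 10. → (6, 10)
3B: (6, 10) + (15, 6). λ = (6 - 10)/(15 - 6) ≡ 15/9 mod 19. 9⁻¹ ≡ 17 (mod 19), so λ ≡ 8.
  x = λ² - 6 - 15 = 64 - 21 ≡ 5; y = λ·(6 - 5) - 10 ≡ 17. → (5, 17)
3B = (5, 17).
Finally 2A + 3B:
(5, 2) + (5, 17): same x and y₁ ≡ -y₂, so the sum is 𝒪.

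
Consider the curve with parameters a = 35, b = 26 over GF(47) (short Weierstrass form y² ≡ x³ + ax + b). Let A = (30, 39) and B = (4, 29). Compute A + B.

(30, 39) + (4, 29). λ = (29 - 39)/(4 - 30) ≡ 37/21 mod 47. 21⁻¹ ≡ 9 (mod 47) since 21·9 = 189 ≡ 1, so λ ≡ 4.
  x = λ² - 30 - 4 = 16 - 34 ≡ 29; y = λ·(30 - 29) - 39 ≡ 12. → (29, 12)

(29, 12)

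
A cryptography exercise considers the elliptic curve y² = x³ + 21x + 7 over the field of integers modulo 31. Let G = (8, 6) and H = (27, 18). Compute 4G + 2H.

(11, 9)

First 4G:
Repeated addition: build up to 4G.
2G: tangent at (8, 6): λ = (3·8² + 21)/(2·6) ≡ 27/12. 12⁻¹ ≡ 13 (mod 31) since 12·13 = 156 ≡ 1, so λ ≡ 27·13 ≡ 10.
  x = λ² - 8 - 8 = 100 - 16 ≡ 22; y = λ·(8 - 22) - 6 ≡ 9. → (22, 9)
3G: (22, 9) + (8, 6). λ = (6 - 9)/(8 - 22) ≡ 28/17 mod 31. 17⁻¹ ≡ 11 (mod 31), so λ ≡ 29.
  x = λ² - 22 - 8 = 841 - 30 ≡ 5; y = λ·(22 - 5) - 9 ≡ 19. → (5, 19)
4G: (5, 19) + (8, 6). λ = (6 - 19)/(8 - 5) ≡ 18/3 mod 31. 3⁻¹ ≡ 21 (mod 31), so λ ≡ 6.
  x = λ² - 5 - 8 = 36 - 13 ≡ 23; y = λ·(5 - 23) - 19 ≡ 28. → (23, 28)
4G = (23, 28).
Next 2H:
Repeated addition: build up to 2H.
2H: tangent at (27, 18): λ = (3·27² + 21)/(2·18) ≡ 7/5. 5⁻¹ ≡ 25 (mod 31), so λ ≡ 7·25 ≡ 20.
  x = λ² - 27 - 27 = 400 - 54 ≡ 5; y = λ·(27 - 5) - 18 ≡ 19. → (5, 19)
2H = (5, 19).
Finally 4G + 2H:
(23, 28) + (5, 19). λ = (19 - 28)/(5 - 23) ≡ 22/13 mod 31. 13⁻¹ ≡ 12 (mod 31) since 13·12 = 156 ≡ 1, so λ ≡ 16.
  x = λ² - 23 - 5 = 256 - 28 ≡ 11; y = λ·(23 - 11) - 28 ≡ 9. → (11, 9)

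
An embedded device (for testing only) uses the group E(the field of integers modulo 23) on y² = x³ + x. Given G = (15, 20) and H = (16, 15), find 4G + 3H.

(1, 5)

First 4G:
Repeated addition: build up to 4G.
2G: tangent at (15, 20): λ = (3·15² + 1)/(2·20) ≡ 9/17. 17⁻¹ ≡ 19 (mod 23), so λ ≡ 9·19 ≡ 10.
  x = λ² - 15 - 15 = 100 - 30 ≡ 1; y = λ·(15 - 1) - 20 ≡ 5. → (1, 5)
3G: (1, 5) + (15, 20). λ = (20 - 5)/(15 - 1) ≡ 15/14 mod 23. 14⁻¹ ≡ 5 (mod 23) since 14·5 = 70 ≡ 1, so λ ≡ 6.
  x = λ² - 1 - 15 = 36 - 16 ≡ 20; y = λ·(1 - 20) - 5 ≡ 19. → (20, 19)
4G: (20, 19) + (15, 20). λ = (20 - 19)/(15 - 20) ≡ 1/18 mod 23. 18⁻¹ ≡ 9 (mod 23) since 18·9 = 162 ≡ 1, so λ ≡ 9.
  x = λ² - 20 - 15 = 81 - 35 ≡ 0; y = λ·(20 - 0) - 19 ≡ 0. → (0, 0)
4G = (0, 0).
Next 3H:
Repeated addition: build up to 3H.
2H: tangent at (16, 15): λ = (3·16² + 1)/(2·15) ≡ 10/7. 7⁻¹ ≡ 10 (mod 23), so λ ≡ 10·10 ≡ 8.
  x = λ² - 16 - 16 = 64 - 32 ≡ 9; y = λ·(16 - 9) - 15 ≡ 18. → (9, 18)
3H: (9, 18) + (16, 15). λ = (15 - 18)/(16 - 9) ≡ 20/7 mod 23. 7⁻¹ ≡ 10 (mod 23) since 7·10 = 70 ≡ 1, so λ ≡ 16.
  x = λ² - 9 - 16 = 256 - 25 ≡ 1; y = λ·(9 - 1) - 18 ≡ 18. → (1, 18)
3H = (1, 18).
Finally 4G + 3H:
(0, 0) + (1, 18). λ = (18 - 0)/(1 - 0) ≡ 18/1 mod 23. 1⁻¹ ≡ 1 (mod 23) since 1·1 = 1 ≡ 1, so λ ≡ 18.
  x = λ² - 0 - 1 = 324 - 1 ≡ 1; y = λ·(0 - 1) - 0 ≡ 5. → (1, 5)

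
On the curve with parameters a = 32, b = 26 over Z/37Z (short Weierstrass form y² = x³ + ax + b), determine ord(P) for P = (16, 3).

10

2P: tangent at (16, 3): λ = (3·16² + 32)/(2·3) ≡ 23/6. 6⁻¹ ≡ 31 (mod 37) since 6·31 = 186 ≡ 1, so λ ≡ 23·31 ≡ 10.
  x = λ² - 16 - 16 = 100 - 32 ≡ 31; y = λ·(16 - 31) - 3 ≡ 32. → (31, 32)
3P: (31, 32) + (16, 3). λ = (3 - 32)/(16 - 31) ≡ 8/22 mod 37. 22⁻¹ ≡ 32 (mod 37), so λ ≡ 34.
  x = λ² - 31 - 16 = 1156 - 47 ≡ 36; y = λ·(31 - 36) - 32 ≡ 20. → (36, 20)
4P: (36, 20) + (16, 3). λ = (3 - 20)/(16 - 36) ≡ 20/17 mod 37. 17⁻¹ ≡ 24 (mod 37), so λ ≡ 36.
  x = λ² - 36 - 16 = 1296 - 52 ≡ 23; y = λ·(36 - 23) - 20 ≡ 4. → (23, 4)
5P: (23, 4) + (16, 3). λ = (3 - 4)/(16 - 23) ≡ 36/30 mod 37. 30⁻¹ ≡ 21 (mod 37), so λ ≡ 16.
  x = λ² - 23 - 16 = 256 - 39 ≡ 32; y = λ·(23 - 32) - 4 ≡ 0. → (32, 0)
6P: (32, 0) + (16, 3). λ = (3 - 0)/(16 - 32) ≡ 3/21 mod 37. 21⁻¹ ≡ 30 (mod 37) since 21·30 = 630 ≡ 1, so λ ≡ 16.
  x = λ² - 32 - 16 = 256 - 48 ≡ 23; y = λ·(32 - 23) - 0 ≡ 33. → (23, 33)
7P: (23, 33) + (16, 3). λ = (3 - 33)/(16 - 23) ≡ 7/30 mod 37. 30⁻¹ ≡ 21 (mod 37), so λ ≡ 36.
  x = λ² - 23 - 16 = 1296 - 39 ≡ 36; y = λ·(23 - 36) - 33 ≡ 17. → (36, 17)
8P: (36, 17) + (16, 3). λ = (3 - 17)/(16 - 36) ≡ 23/17 mod 37. 17⁻¹ ≡ 24 (mod 37), so λ ≡ 34.
  x = λ² - 36 - 16 = 1156 - 52 ≡ 31; y = λ·(36 - 31) - 17 ≡ 5. → (31, 5)
9P: (31, 5) + (16, 3). λ = (3 - 5)/(16 - 31) ≡ 35/22 mod 37. 22⁻¹ ≡ 32 (mod 37) since 22·32 = 704 ≡ 1, so λ ≡ 10.
  x = λ² - 31 - 16 = 100 - 47 ≡ 16; y = λ·(31 - 16) - 5 ≡ 34. → (16, 34)
10P: (16, 34) + (16, 3): same x and y₁ ≡ -y₂, so the sum is ∞.
10P = ∞, so the order is 10.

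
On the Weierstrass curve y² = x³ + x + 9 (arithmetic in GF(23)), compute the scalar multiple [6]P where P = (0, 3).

Double-and-add on 6 = (110)₂. Start with P = (0, 3) for the leading 1-bit.
double: tangent at (0, 3): λ = (3·0² + 1)/(2·3) ≡ 1/6. 6⁻¹ ≡ 4 (mod 23), so λ ≡ 1·4 ≡ 4.
  x = λ² - 0 - 0 = 16 - 0 ≡ 16; y = λ·(0 - 16) - 3 ≡ 2. → (16, 2)
add P: (16, 2) + (0, 3). λ = (3 - 2)/(0 - 16) ≡ 1/7 mod 23. 7⁻¹ ≡ 10 (mod 23) since 7·10 = 70 ≡ 1, so λ ≡ 10.
  x = λ² - 16 - 0 = 100 - 16 ≡ 15; y = λ·(16 - 15) - 2 ≡ 8. → (15, 8)
double: tangent at (15, 8): λ = (3·15² + 1)/(2·8) ≡ 9/16. 16⁻¹ ≡ 13 (mod 23), so λ ≡ 9·13 ≡ 2.
  x = λ² - 15 - 15 = 4 - 30 ≡ 20; y = λ·(15 - 20) - 8 ≡ 5. → (20, 5)

(20, 5)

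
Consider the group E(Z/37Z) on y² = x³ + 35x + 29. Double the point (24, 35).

(25, 8)

tangent at (24, 35): λ = (3·24² + 35)/(2·35) ≡ 24/33. 33⁻¹ ≡ 9 (mod 37), so λ ≡ 24·9 ≡ 31.
  x = λ² - 24 - 24 = 961 - 48 ≡ 25; y = λ·(24 - 25) - 35 ≡ 8. → (25, 8)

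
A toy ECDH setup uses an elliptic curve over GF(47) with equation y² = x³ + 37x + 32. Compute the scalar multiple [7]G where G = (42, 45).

Repeated addition: build up to 7G.
2G: tangent at (42, 45): λ = (3·42² + 37)/(2·45) ≡ 18/43. 43⁻¹ ≡ 35 (mod 47), so λ ≡ 18·35 ≡ 19.
  x = λ² - 42 - 42 = 361 - 84 ≡ 42; y = λ·(42 - 42) - 45 ≡ 2. → (42, 2)
3G: (42, 2) + (42, 45): same x and y₁ ≡ -y₂, so the sum is O.
4G: O + (42, 45) = (42, 45) (identity).
5G: tangent at (42, 45): λ = (3·42² + 37)/(2·45) ≡ 18/43. 43⁻¹ ≡ 35 (mod 47) since 43·35 = 1505 ≡ 1, so λ ≡ 18·35 ≡ 19.
  x = λ² - 42 - 42 = 361 - 84 ≡ 42; y = λ·(42 - 42) - 45 ≡ 2. → (42, 2)
6G: (42, 2) + (42, 45): same x and y₁ ≡ -y₂, so the sum is O.
7G: O + (42, 45) = (42, 45) (identity).

(42, 45)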